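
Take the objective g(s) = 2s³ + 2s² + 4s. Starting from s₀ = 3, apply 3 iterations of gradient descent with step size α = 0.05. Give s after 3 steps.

-0.8766875

g′(s) = 6s² + 4s + 4
s₁ = 3 − 0.05·70 = -0.5
s₂ = -0.5 − 0.05·3.5 = -0.675
s₃ = -0.675 − 0.05·4.03375 = -0.8766875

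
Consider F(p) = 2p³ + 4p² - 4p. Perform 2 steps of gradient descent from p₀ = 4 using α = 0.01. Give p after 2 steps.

2.122144

F′(p) = 6p² + 8p - 4
Step 1: F′(4) = 124; p₁ = 4 − 0.01·124 = 2.76
Step 2: F′(2.76) = 63.7856; p₂ = 2.76 − 0.01·63.7856 = 2.122144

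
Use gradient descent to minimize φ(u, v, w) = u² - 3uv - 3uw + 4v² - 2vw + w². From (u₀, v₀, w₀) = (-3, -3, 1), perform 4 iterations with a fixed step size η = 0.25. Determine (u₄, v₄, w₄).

(-7.78125, -10.3046875, -8.4296875)

∇φ = (2u - 3v - 3w, -3u + 8v - 2w, -3u - 2v + 2w)
(u₁, v₁, w₁) = (-3, -3, 1) − 0.25·(0, -17, 17) = (-3, 1.25, -3.25)
(u₂, v₂, w₂) = (-3, 1.25, -3.25) − 0.25·(0, 25.5, 0) = (-3, -5.125, -3.25)
(u₃, v₃, w₃) = (-3, -5.125, -3.25) − 0.25·(19.125, -25.5, 12.75) = (-7.78125, 1.25, -6.4375)
(u₄, v₄, w₄) = (-7.78125, 1.25, -6.4375) − 0.25·(0, 46.21875, 7.96875) = (-7.78125, -10.3046875, -8.4296875)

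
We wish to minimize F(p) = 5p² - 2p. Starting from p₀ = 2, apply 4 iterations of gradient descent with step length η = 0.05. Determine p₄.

F′(p) = 10p - 2
p₁ = 2 − 0.05·18 = 1.1
p₂ = 1.1 − 0.05·9 = 0.65
p₃ = 0.65 − 0.05·4.5 = 0.425
p₄ = 0.425 − 0.05·2.25 = 0.3125

0.3125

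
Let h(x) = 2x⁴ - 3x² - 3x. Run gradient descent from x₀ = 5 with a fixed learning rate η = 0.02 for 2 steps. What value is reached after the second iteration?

455.80952064

h′(x) = 8x³ - 6x - 3
Step 1: h′(5) = 967; x₁ = 5 − 0.02·967 = -14.34
Step 2: h′(-14.34) = -23507.476032; x₂ = -14.34 − 0.02·(-23507.476032) = 455.80952064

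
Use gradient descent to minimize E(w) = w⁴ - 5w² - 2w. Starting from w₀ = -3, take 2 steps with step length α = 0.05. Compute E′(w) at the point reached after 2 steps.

-5.024

E′(w) = 4w³ - 10w - 2
w₁ = -3 − 0.05·(-80) = 1
w₂ = 1 − 0.05·(-8) = 1.4
E′(w) at (1.4) = -5.024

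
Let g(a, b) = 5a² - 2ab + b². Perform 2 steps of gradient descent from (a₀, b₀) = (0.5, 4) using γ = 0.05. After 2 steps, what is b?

∇g = (10a - 2b, -2a + 2b)
Step 1: at (0.5, 4), ∇g = (-3, 7) → (0.5, 4) − 0.05·(-3, 7) = (0.65, 3.65)
Step 2: at (0.65, 3.65), ∇g = (-0.8, 6) → (0.65, 3.65) − 0.05·(-0.8, 6) = (0.69, 3.35)
b = 3.35

3.35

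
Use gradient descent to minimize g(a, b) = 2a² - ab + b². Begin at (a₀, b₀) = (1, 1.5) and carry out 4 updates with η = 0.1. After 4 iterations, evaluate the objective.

∇g = (4a - b, -a + 2b)
Step 1: at (1, 1.5), ∇g = (2.5, 2) → (1, 1.5) − 0.1·(2.5, 2) = (0.75, 1.3)
Step 2: at (0.75, 1.3), ∇g = (1.7, 1.85) → (0.75, 1.3) − 0.1·(1.7, 1.85) = (0.58, 1.115)
Step 3: at (0.58, 1.115), ∇g = (1.205, 1.65) → (0.58, 1.115) − 0.1·(1.205, 1.65) = (0.4595, 0.95)
Step 4: at (0.4595, 0.95), ∇g = (0.888, 1.4405) → (0.4595, 0.95) − 0.1·(0.888, 1.4405) = (0.3707, 0.80595)
g(0.3707, 0.80595) = 0.6256267175

0.6256267175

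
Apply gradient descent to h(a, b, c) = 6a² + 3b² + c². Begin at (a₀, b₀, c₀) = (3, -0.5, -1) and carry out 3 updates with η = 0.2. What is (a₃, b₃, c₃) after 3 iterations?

(-8.232, 0.004, -0.216)

∇h = (12a, 6b, 2c)
Step 1: at (3, -0.5, -1), ∇h = (36, -3, -2) → (3, -0.5, -1) − 0.2·(36, -3, -2) = (-4.2, 0.1, -0.6)
Step 2: at (-4.2, 0.1, -0.6), ∇h = (-50.4, 0.6, -1.2) → (-4.2, 0.1, -0.6) − 0.2·(-50.4, 0.6, -1.2) = (5.88, -0.02, -0.36)
Step 3: at (5.88, -0.02, -0.36), ∇h = (70.56, -0.12, -0.72) → (5.88, -0.02, -0.36) − 0.2·(70.56, -0.12, -0.72) = (-8.232, 0.004, -0.216)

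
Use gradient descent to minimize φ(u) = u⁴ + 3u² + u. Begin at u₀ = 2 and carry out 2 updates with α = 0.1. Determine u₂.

φ′(u) = 4u³ + 6u + 1
Step 1: φ′(2) = 45; u₁ = 2 − 0.1·45 = -2.5
Step 2: φ′(-2.5) = -76.5; u₂ = -2.5 − 0.1·(-76.5) = 5.15

5.15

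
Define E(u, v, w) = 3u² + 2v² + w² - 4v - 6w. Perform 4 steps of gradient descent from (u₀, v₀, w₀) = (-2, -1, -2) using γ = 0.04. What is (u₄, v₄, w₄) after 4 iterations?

∇E = (6u, 4v - 4, 2w - 6)
Step 1: at (-2, -1, -2), ∇E = (-12, -8, -10) → (-2, -1, -2) − 0.04·(-12, -8, -10) = (-1.52, -0.68, -1.6)
Step 2: at (-1.52, -0.68, -1.6), ∇E = (-9.12, -6.72, -9.2) → (-1.52, -0.68, -1.6) − 0.04·(-9.12, -6.72, -9.2) = (-1.1552, -0.4112, -1.232)
Step 3: at (-1.1552, -0.4112, -1.232), ∇E = (-6.9312, -5.6448, -8.464) → (-1.1552, -0.4112, -1.232) − 0.04·(-6.9312, -5.6448, -8.464) = (-0.877952, -0.185408, -0.89344)
Step 4: at (-0.877952, -0.185408, -0.89344), ∇E = (-5.267712, -4.741632, -7.78688) → (-0.877952, -0.185408, -0.89344) − 0.04·(-5.267712, -4.741632, -7.78688) = (-0.66724352, 0.00425728, -0.5819648)

(-0.66724352, 0.00425728, -0.5819648)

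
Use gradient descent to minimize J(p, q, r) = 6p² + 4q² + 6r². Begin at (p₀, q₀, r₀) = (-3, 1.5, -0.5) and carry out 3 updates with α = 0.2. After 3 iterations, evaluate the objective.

∇J = (12p, 8q, 12r)
(p₁, q₁, r₁) = (-3, 1.5, -0.5) − 0.2·(-36, 12, -6) = (4.2, -0.9, 0.7)
(p₂, q₂, r₂) = (4.2, -0.9, 0.7) − 0.2·(50.4, -7.2, 8.4) = (-5.88, 0.54, -0.98)
(p₃, q₃, r₃) = (-5.88, 0.54, -0.98) − 0.2·(-70.56, 4.32, -11.76) = (8.232, -0.324, 1.372)
J(8.232, -0.324, 1.372) = 418.309152

418.309152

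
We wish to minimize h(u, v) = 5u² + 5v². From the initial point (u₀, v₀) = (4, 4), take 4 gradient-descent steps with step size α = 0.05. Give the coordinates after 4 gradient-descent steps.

∇h = (10u, 10v)
(u₁, v₁) = (4, 4) − 0.05·(40, 40) = (2, 2)
(u₂, v₂) = (2, 2) − 0.05·(20, 20) = (1, 1)
(u₃, v₃) = (1, 1) − 0.05·(10, 10) = (0.5, 0.5)
(u₄, v₄) = (0.5, 0.5) − 0.05·(5, 5) = (0.25, 0.25)

(0.25, 0.25)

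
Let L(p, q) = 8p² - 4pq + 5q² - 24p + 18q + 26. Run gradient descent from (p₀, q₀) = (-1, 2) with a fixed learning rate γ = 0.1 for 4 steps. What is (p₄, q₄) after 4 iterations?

∇L = (16p - 4q - 24, -4p + 10q + 18)
Step 1: at (-1, 2), ∇L = (-48, 42) → (-1, 2) − 0.1·(-48, 42) = (3.8, -2.2)
Step 2: at (3.8, -2.2), ∇L = (45.6, -19.2) → (3.8, -2.2) − 0.1·(45.6, -19.2) = (-0.76, -0.28)
Step 3: at (-0.76, -0.28), ∇L = (-35.04, 18.24) → (-0.76, -0.28) − 0.1·(-35.04, 18.24) = (2.744, -2.104)
Step 4: at (2.744, -2.104), ∇L = (28.32, -14.016) → (2.744, -2.104) − 0.1·(28.32, -14.016) = (-0.088, -0.7024)

(-0.088, -0.7024)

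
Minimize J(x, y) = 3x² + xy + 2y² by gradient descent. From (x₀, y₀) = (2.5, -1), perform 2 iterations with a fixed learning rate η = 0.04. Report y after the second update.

-0.8672

∇J = (6x + y, x + 4y)
Step 1: at (2.5, -1), ∇J = (14, -1.5) → (2.5, -1) − 0.04·(14, -1.5) = (1.94, -0.94)
Step 2: at (1.94, -0.94), ∇J = (10.7, -1.82) → (1.94, -0.94) − 0.04·(10.7, -1.82) = (1.512, -0.8672)
y = -0.8672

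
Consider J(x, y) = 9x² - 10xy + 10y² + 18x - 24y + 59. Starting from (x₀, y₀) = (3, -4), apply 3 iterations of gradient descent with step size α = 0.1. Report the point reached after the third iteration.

(-28.328, 31.76)

∇J = (18x - 10y + 18, -10x + 20y - 24)
(x₁, y₁) = (3, -4) − 0.1·(112, -134) = (-8.2, 9.4)
(x₂, y₂) = (-8.2, 9.4) − 0.1·(-223.6, 246) = (14.16, -15.2)
(x₃, y₃) = (14.16, -15.2) − 0.1·(424.88, -469.6) = (-28.328, 31.76)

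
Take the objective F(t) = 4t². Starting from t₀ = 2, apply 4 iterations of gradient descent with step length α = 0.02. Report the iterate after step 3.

1.185408

F′(t) = 8t
t₁ = 2 − 0.02·16 = 1.68
t₂ = 1.68 − 0.02·13.44 = 1.4112
t₃ = 1.4112 − 0.02·11.2896 = 1.185408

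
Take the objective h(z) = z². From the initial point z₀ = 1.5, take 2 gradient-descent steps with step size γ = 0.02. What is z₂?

h′(z) = 2z
z₁ = 1.5 − 0.02·3 = 1.44
z₂ = 1.44 − 0.02·2.88 = 1.3824

1.3824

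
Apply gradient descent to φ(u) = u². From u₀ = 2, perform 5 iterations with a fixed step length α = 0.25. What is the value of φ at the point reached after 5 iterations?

0.00390625

φ′(u) = 2u
Step 1: φ′(2) = 4; u₁ = 2 − 0.25·4 = 1
Step 2: φ′(1) = 2; u₂ = 1 − 0.25·2 = 0.5
Step 3: φ′(0.5) = 1; u₃ = 0.5 − 0.25·1 = 0.25
Step 4: φ′(0.25) = 0.5; u₄ = 0.25 − 0.25·0.5 = 0.125
Step 5: φ′(0.125) = 0.25; u₅ = 0.125 − 0.25·0.25 = 0.0625
φ(0.0625) = 0.00390625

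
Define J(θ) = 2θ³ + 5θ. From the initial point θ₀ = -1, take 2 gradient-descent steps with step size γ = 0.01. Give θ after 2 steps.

-1.233926

J′(θ) = 6θ² + 5
Step 1: J′(-1) = 11; θ₁ = -1 − 0.01·11 = -1.11
Step 2: J′(-1.11) = 12.3926; θ₂ = -1.11 − 0.01·12.3926 = -1.233926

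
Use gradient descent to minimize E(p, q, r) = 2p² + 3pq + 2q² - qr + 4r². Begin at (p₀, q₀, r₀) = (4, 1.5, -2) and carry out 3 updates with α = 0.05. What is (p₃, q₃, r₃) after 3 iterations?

(1.859375, -0.46025, -0.395125)

∇E = (4p + 3q, 3p + 4q - r, -q + 8r)
Step 1: at (4, 1.5, -2), ∇E = (20.5, 20, -17.5) → (4, 1.5, -2) − 0.05·(20.5, 20, -17.5) = (2.975, 0.5, -1.125)
Step 2: at (2.975, 0.5, -1.125), ∇E = (13.4, 12.05, -9.5) → (2.975, 0.5, -1.125) − 0.05·(13.4, 12.05, -9.5) = (2.305, -0.1025, -0.65)
Step 3: at (2.305, -0.1025, -0.65), ∇E = (8.9125, 7.155, -5.0975) → (2.305, -0.1025, -0.65) − 0.05·(8.9125, 7.155, -5.0975) = (1.859375, -0.46025, -0.395125)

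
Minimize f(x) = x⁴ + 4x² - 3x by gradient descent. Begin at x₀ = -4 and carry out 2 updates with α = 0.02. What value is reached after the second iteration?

f′(x) = 4x³ + 8x - 3
Step 1: f′(-4) = -291; x₁ = -4 − 0.02·(-291) = 1.82
Step 2: f′(1.82) = 35.674272; x₂ = 1.82 − 0.02·35.674272 = 1.10651456

1.10651456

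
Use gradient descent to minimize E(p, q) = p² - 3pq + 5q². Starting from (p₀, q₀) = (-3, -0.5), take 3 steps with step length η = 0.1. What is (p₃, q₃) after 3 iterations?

(-2.0775, -0.693)

∇E = (2p - 3q, -3p + 10q)
(p₁, q₁) = (-3, -0.5) − 0.1·(-4.5, 4) = (-2.55, -0.9)
(p₂, q₂) = (-2.55, -0.9) − 0.1·(-2.4, -1.35) = (-2.31, -0.765)
(p₃, q₃) = (-2.31, -0.765) − 0.1·(-2.325, -0.72) = (-2.0775, -0.693)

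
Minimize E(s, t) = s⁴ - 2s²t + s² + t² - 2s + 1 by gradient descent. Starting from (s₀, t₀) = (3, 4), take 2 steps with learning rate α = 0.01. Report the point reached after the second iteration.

(2.19406976, 4.129392)

∇E = (4s³ - 4st + 2s - 2, -2s² + 2t)
(s₁, t₁) = (3, 4) − 0.01·(64, -10) = (2.36, 4.1)
(s₂, t₂) = (2.36, 4.1) − 0.01·(16.593024, -2.9392) = (2.19406976, 4.129392)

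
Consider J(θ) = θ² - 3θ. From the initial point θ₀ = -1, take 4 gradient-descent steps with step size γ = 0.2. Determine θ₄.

1.176

J′(θ) = 2θ - 3
Step 1: J′(-1) = -5; θ₁ = -1 − 0.2·(-5) = 0
Step 2: J′(0) = -3; θ₂ = 0 − 0.2·(-3) = 0.6
Step 3: J′(0.6) = -1.8; θ₃ = 0.6 − 0.2·(-1.8) = 0.96
Step 4: J′(0.96) = -1.08; θ₄ = 0.96 − 0.2·(-1.08) = 1.176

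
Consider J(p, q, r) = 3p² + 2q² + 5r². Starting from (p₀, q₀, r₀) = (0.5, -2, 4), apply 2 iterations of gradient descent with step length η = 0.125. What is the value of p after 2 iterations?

0.03125

∇J = (6p, 4q, 10r)
Step 1: at (0.5, -2, 4), ∇J = (3, -8, 40) → (0.5, -2, 4) − 0.125·(3, -8, 40) = (0.125, -1, -1)
Step 2: at (0.125, -1, -1), ∇J = (0.75, -4, -10) → (0.125, -1, -1) − 0.125·(0.75, -4, -10) = (0.03125, -0.5, 0.25)
p = 0.03125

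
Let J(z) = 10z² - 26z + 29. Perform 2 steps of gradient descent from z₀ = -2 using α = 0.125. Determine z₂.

-6.125

J′(z) = 20z - 26
Step 1: J′(-2) = -66; z₁ = -2 − 0.125·(-66) = 6.25
Step 2: J′(6.25) = 99; z₂ = 6.25 − 0.125·99 = -6.125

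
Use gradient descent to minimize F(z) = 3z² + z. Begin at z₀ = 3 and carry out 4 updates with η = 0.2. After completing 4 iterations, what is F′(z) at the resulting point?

0.0304

F′(z) = 6z + 1
z₁ = 3 − 0.2·19 = -0.8
z₂ = -0.8 − 0.2·(-3.8) = -0.04
z₃ = -0.04 − 0.2·0.76 = -0.192
z₄ = -0.192 − 0.2·(-0.152) = -0.1616
F′(z) at (-0.1616) = 0.0304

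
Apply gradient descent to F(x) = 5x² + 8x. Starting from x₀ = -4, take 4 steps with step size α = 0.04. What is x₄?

-1.21472

F′(x) = 10x + 8
Step 1: F′(-4) = -32; x₁ = -4 − 0.04·(-32) = -2.72
Step 2: F′(-2.72) = -19.2; x₂ = -2.72 − 0.04·(-19.2) = -1.952
Step 3: F′(-1.952) = -11.52; x₃ = -1.952 − 0.04·(-11.52) = -1.4912
Step 4: F′(-1.4912) = -6.912; x₄ = -1.4912 − 0.04·(-6.912) = -1.21472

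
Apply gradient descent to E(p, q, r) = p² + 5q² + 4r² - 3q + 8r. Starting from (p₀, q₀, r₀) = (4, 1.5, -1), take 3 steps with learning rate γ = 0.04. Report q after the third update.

0.5592

∇E = (2p, 10q - 3, 8r + 8)
(p₁, q₁, r₁) = (4, 1.5, -1) − 0.04·(8, 12, 0) = (3.68, 1.02, -1)
(p₂, q₂, r₂) = (3.68, 1.02, -1) − 0.04·(7.36, 7.2, 0) = (3.3856, 0.732, -1)
(p₃, q₃, r₃) = (3.3856, 0.732, -1) − 0.04·(6.7712, 4.32, 0) = (3.114752, 0.5592, -1)
q = 0.5592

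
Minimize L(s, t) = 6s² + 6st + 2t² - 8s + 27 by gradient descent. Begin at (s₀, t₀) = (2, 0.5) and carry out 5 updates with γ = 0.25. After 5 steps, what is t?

-128.0625

∇L = (12s + 6t - 8, 6s + 4t)
(s₁, t₁) = (2, 0.5) − 0.25·(19, 14) = (-2.75, -3)
(s₂, t₂) = (-2.75, -3) − 0.25·(-59, -28.5) = (12, 4.125)
(s₃, t₃) = (12, 4.125) − 0.25·(160.75, 88.5) = (-28.1875, -18)
(s₄, t₄) = (-28.1875, -18) − 0.25·(-454.25, -241.125) = (85.375, 42.28125)
(s₅, t₅) = (85.375, 42.28125) − 0.25·(1270.1875, 681.375) = (-232.171875, -128.0625)
t = -128.0625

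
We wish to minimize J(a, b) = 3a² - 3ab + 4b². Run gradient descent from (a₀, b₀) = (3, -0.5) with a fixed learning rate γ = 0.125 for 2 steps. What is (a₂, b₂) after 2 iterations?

∇J = (6a - 3b, -3a + 8b)
(a₁, b₁) = (3, -0.5) − 0.125·(19.5, -13) = (0.5625, 1.125)
(a₂, b₂) = (0.5625, 1.125) − 0.125·(0, 7.3125) = (0.5625, 0.2109375)

(0.5625, 0.2109375)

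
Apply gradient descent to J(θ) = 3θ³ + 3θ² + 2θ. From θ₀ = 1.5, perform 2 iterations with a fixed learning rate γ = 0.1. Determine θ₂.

J′(θ) = 9θ² + 6θ + 2
Step 1: J′(1.5) = 31.25; θ₁ = 1.5 − 0.1·31.25 = -1.625
Step 2: J′(-1.625) = 16.015625; θ₂ = -1.625 − 0.1·16.015625 = -3.2265625

-3.2265625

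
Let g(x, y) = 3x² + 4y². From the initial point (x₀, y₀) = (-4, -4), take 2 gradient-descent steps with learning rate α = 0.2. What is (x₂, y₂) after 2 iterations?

(-0.16, -1.44)

∇g = (6x, 8y)
(x₁, y₁) = (-4, -4) − 0.2·(-24, -32) = (0.8, 2.4)
(x₂, y₂) = (0.8, 2.4) − 0.2·(4.8, 19.2) = (-0.16, -1.44)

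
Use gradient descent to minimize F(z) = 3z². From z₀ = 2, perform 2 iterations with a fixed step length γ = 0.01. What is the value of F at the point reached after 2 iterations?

9.36898752

F′(z) = 6z
Step 1: F′(2) = 12; z₁ = 2 − 0.01·12 = 1.88
Step 2: F′(1.88) = 11.28; z₂ = 1.88 − 0.01·11.28 = 1.7672
F(1.7672) = 9.36898752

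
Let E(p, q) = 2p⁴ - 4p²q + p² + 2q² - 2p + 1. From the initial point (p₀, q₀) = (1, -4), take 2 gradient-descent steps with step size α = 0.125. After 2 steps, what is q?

7.25

∇E = (8p³ - 8pq + 2p - 2, -4p² + 4q)
(p₁, q₁) = (1, -4) − 0.125·(40, -20) = (-4, -1.5)
(p₂, q₂) = (-4, -1.5) − 0.125·(-570, -70) = (67.25, 7.25)
q = 7.25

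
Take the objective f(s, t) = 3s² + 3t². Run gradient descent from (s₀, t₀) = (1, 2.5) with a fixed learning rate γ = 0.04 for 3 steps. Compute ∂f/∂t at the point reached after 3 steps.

∇f = (6s, 6t)
Step 1: at (1, 2.5), ∇f = (6, 15) → (1, 2.5) − 0.04·(6, 15) = (0.76, 1.9)
Step 2: at (0.76, 1.9), ∇f = (4.56, 11.4) → (0.76, 1.9) − 0.04·(4.56, 11.4) = (0.5776, 1.444)
Step 3: at (0.5776, 1.444), ∇f = (3.4656, 8.664) → (0.5776, 1.444) − 0.04·(3.4656, 8.664) = (0.438976, 1.09744)
∂f/∂t at (0.438976, 1.09744) = 6.58464

6.58464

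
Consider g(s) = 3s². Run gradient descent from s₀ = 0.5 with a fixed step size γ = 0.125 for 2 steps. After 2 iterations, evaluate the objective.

g′(s) = 6s
Step 1: g′(0.5) = 3; s₁ = 0.5 − 0.125·3 = 0.125
Step 2: g′(0.125) = 0.75; s₂ = 0.125 − 0.125·0.75 = 0.03125
g(0.03125) = 0.0029296875

0.0029296875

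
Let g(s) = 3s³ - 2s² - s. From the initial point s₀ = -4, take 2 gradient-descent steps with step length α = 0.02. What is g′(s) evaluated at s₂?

2672.289641918016

g′(s) = 9s² - 4s - 1
s₁ = -4 − 0.02·159 = -7.18
s₂ = -7.18 − 0.02·491.6916 = -17.013832
g′(s) at (-17.013832) = 2672.289641918016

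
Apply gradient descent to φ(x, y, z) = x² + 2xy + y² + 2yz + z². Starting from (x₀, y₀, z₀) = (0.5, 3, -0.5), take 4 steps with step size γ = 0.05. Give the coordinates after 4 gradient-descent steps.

(-0.56835, 2.2611, -1.22445)

∇φ = (2x + 2y, 2x + 2y + 2z, 2y + 2z)
Step 1: at (0.5, 3, -0.5), ∇φ = (7, 6, 5) → (0.5, 3, -0.5) − 0.05·(7, 6, 5) = (0.15, 2.7, -0.75)
Step 2: at (0.15, 2.7, -0.75), ∇φ = (5.7, 4.2, 3.9) → (0.15, 2.7, -0.75) − 0.05·(5.7, 4.2, 3.9) = (-0.135, 2.49, -0.945)
Step 3: at (-0.135, 2.49, -0.945), ∇φ = (4.71, 2.82, 3.09) → (-0.135, 2.49, -0.945) − 0.05·(4.71, 2.82, 3.09) = (-0.3705, 2.349, -1.0995)
Step 4: at (-0.3705, 2.349, -1.0995), ∇φ = (3.957, 1.758, 2.499) → (-0.3705, 2.349, -1.0995) − 0.05·(3.957, 1.758, 2.499) = (-0.56835, 2.2611, -1.22445)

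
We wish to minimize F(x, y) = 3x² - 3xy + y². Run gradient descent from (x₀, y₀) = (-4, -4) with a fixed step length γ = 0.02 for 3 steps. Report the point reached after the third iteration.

(-3.375712, -4.18992)

∇F = (6x - 3y, -3x + 2y)
Step 1: at (-4, -4), ∇F = (-12, 4) → (-4, -4) − 0.02·(-12, 4) = (-3.76, -4.08)
Step 2: at (-3.76, -4.08), ∇F = (-10.32, 3.12) → (-3.76, -4.08) − 0.02·(-10.32, 3.12) = (-3.5536, -4.1424)
Step 3: at (-3.5536, -4.1424), ∇F = (-8.8944, 2.376) → (-3.5536, -4.1424) − 0.02·(-8.8944, 2.376) = (-3.375712, -4.18992)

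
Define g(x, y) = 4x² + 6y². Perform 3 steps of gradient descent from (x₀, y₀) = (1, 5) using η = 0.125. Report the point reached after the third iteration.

(0, -0.625)

∇g = (8x, 12y)
Step 1: at (1, 5), ∇g = (8, 60) → (1, 5) − 0.125·(8, 60) = (0, -2.5)
Step 2: at (0, -2.5), ∇g = (0, -30) → (0, -2.5) − 0.125·(0, -30) = (0, 1.25)
Step 3: at (0, 1.25), ∇g = (0, 15) → (0, 1.25) − 0.125·(0, 15) = (0, -0.625)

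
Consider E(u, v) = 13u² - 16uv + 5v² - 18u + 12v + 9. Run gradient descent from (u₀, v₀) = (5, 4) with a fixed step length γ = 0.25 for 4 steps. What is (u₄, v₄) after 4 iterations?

∇E = (26u - 16v - 18, -16u + 10v + 12)
(u₁, v₁) = (5, 4) − 0.25·(48, -28) = (-7, 11)
(u₂, v₂) = (-7, 11) − 0.25·(-376, 234) = (87, -47.5)
(u₃, v₃) = (87, -47.5) − 0.25·(3004, -1855) = (-664, 416.25)
(u₄, v₄) = (-664, 416.25) − 0.25·(-23942, 14798.5) = (5321.5, -3283.375)

(5321.5, -3283.375)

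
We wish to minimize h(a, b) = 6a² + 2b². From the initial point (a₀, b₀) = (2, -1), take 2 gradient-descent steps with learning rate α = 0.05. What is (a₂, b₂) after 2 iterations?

∇h = (12a, 4b)
(a₁, b₁) = (2, -1) − 0.05·(24, -4) = (0.8, -0.8)
(a₂, b₂) = (0.8, -0.8) − 0.05·(9.6, -3.2) = (0.32, -0.64)

(0.32, -0.64)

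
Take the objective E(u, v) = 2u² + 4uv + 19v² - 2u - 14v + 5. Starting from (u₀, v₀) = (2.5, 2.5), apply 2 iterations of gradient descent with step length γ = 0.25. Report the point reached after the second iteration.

∇E = (4u + 4v - 2, 4u + 38v - 14)
Step 1: at (2.5, 2.5), ∇E = (18, 91) → (2.5, 2.5) − 0.25·(18, 91) = (-2, -20.25)
Step 2: at (-2, -20.25), ∇E = (-91, -791.5) → (-2, -20.25) − 0.25·(-91, -791.5) = (20.75, 177.625)

(20.75, 177.625)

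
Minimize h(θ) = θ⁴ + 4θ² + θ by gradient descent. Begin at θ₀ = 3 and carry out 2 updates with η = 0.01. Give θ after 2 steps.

1.34010148

h′(θ) = 4θ³ + 8θ + 1
Step 1: h′(3) = 133; θ₁ = 3 − 0.01·133 = 1.67
Step 2: h′(1.67) = 32.989852; θ₂ = 1.67 − 0.01·32.989852 = 1.34010148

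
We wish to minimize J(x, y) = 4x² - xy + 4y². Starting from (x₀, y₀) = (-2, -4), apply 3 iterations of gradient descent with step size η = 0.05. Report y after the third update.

-0.99025

∇J = (8x - y, -x + 8y)
(x₁, y₁) = (-2, -4) − 0.05·(-12, -30) = (-1.4, -2.5)
(x₂, y₂) = (-1.4, -2.5) − 0.05·(-8.7, -18.6) = (-0.965, -1.57)
(x₃, y₃) = (-0.965, -1.57) − 0.05·(-6.15, -11.595) = (-0.6575, -0.99025)
y = -0.99025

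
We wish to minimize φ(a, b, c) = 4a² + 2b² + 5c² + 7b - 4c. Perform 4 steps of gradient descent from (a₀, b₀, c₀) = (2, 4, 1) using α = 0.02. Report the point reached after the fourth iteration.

∇φ = (8a, 4b + 7, 10c - 4)
Step 1: at (2, 4, 1), ∇φ = (16, 23, 6) → (2, 4, 1) − 0.02·(16, 23, 6) = (1.68, 3.54, 0.88)
Step 2: at (1.68, 3.54, 0.88), ∇φ = (13.44, 21.16, 4.8) → (1.68, 3.54, 0.88) − 0.02·(13.44, 21.16, 4.8) = (1.4112, 3.1168, 0.784)
Step 3: at (1.4112, 3.1168, 0.784), ∇φ = (11.2896, 19.4672, 3.84) → (1.4112, 3.1168, 0.784) − 0.02·(11.2896, 19.4672, 3.84) = (1.185408, 2.727456, 0.7072)
Step 4: at (1.185408, 2.727456, 0.7072), ∇φ = (9.483264, 17.909824, 3.072) → (1.185408, 2.727456, 0.7072) − 0.02·(9.483264, 17.909824, 3.072) = (0.99574272, 2.36925952, 0.64576)

(0.99574272, 2.36925952, 0.64576)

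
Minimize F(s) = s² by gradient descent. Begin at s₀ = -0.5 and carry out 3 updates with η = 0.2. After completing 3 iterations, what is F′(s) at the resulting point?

F′(s) = 2s
s₁ = -0.5 − 0.2·(-1) = -0.3
s₂ = -0.3 − 0.2·(-0.6) = -0.18
s₃ = -0.18 − 0.2·(-0.36) = -0.108
F′(s) at (-0.108) = -0.216

-0.216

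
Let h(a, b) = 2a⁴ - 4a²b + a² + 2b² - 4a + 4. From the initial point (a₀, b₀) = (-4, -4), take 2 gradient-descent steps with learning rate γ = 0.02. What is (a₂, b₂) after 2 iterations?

(-112.91508224, 4.329728)

∇h = (8a³ - 8ab + 2a - 4, -4a² + 4b)
(a₁, b₁) = (-4, -4) − 0.02·(-652, -80) = (9.04, -2.4)
(a₂, b₂) = (9.04, -2.4) − 0.02·(6097.754112, -336.4864) = (-112.91508224, 4.329728)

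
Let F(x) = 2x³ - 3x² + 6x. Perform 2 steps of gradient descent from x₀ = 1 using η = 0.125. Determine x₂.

F′(x) = 6x² - 6x + 6
Step 1: F′(1) = 6; x₁ = 1 − 0.125·6 = 0.25
Step 2: F′(0.25) = 4.875; x₂ = 0.25 − 0.125·4.875 = -0.359375

-0.359375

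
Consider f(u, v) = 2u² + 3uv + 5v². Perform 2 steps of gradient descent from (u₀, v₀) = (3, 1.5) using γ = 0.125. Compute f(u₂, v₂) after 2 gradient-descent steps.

2.20220947265625

∇f = (4u + 3v, 3u + 10v)
(u₁, v₁) = (3, 1.5) − 0.125·(16.5, 24) = (0.9375, -1.5)
(u₂, v₂) = (0.9375, -1.5) − 0.125·(-0.75, -12.1875) = (1.03125, 0.0234375)
f(1.03125, 0.0234375) = 2.20220947265625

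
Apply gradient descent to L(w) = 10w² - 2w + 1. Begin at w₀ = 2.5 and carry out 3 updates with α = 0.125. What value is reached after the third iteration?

-8

L′(w) = 20w - 2
w₁ = 2.5 − 0.125·48 = -3.5
w₂ = -3.5 − 0.125·(-72) = 5.5
w₃ = 5.5 − 0.125·108 = -8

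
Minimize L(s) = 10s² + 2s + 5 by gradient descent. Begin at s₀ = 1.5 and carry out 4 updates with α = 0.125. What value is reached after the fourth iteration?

L′(s) = 20s + 2
s₁ = 1.5 − 0.125·32 = -2.5
s₂ = -2.5 − 0.125·(-48) = 3.5
s₃ = 3.5 − 0.125·72 = -5.5
s₄ = -5.5 − 0.125·(-108) = 8

8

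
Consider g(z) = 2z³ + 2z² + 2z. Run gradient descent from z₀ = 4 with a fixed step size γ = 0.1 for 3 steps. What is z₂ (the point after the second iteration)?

g′(z) = 6z² + 4z + 2
Step 1: g′(4) = 114; z₁ = 4 − 0.1·114 = -7.4
Step 2: g′(-7.4) = 300.96; z₂ = -7.4 − 0.1·300.96 = -37.496

-37.496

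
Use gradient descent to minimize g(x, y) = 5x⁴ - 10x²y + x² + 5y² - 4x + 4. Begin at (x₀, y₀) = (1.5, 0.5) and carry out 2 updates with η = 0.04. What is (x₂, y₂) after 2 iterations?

∇g = (20x³ - 20xy + 2x - 4, -10x² + 10y)
Step 1: at (1.5, 0.5), ∇g = (51.5, -17.5) → (1.5, 0.5) − 0.04·(51.5, -17.5) = (-0.56, 1.2)
Step 2: at (-0.56, 1.2), ∇g = (4.80768, 8.864) → (-0.56, 1.2) − 0.04·(4.80768, 8.864) = (-0.7523072, 0.84544)

(-0.7523072, 0.84544)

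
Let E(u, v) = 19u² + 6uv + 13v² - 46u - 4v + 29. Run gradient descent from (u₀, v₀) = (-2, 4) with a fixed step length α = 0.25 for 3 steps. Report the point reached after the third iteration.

(1210.5, -134.25)

∇E = (38u + 6v - 46, 6u + 26v - 4)
Step 1: at (-2, 4), ∇E = (-98, 88) → (-2, 4) − 0.25·(-98, 88) = (22.5, -18)
Step 2: at (22.5, -18), ∇E = (701, -337) → (22.5, -18) − 0.25·(701, -337) = (-152.75, 66.25)
Step 3: at (-152.75, 66.25), ∇E = (-5453, 802) → (-152.75, 66.25) − 0.25·(-5453, 802) = (1210.5, -134.25)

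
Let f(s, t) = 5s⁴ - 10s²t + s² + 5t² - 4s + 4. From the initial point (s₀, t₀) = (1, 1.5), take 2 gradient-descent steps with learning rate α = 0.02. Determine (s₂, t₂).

∇f = (20s³ - 20st + 2s - 4, -10s² + 10t)
(s₁, t₁) = (1, 1.5) − 0.02·(-12, 5) = (1.24, 1.4)
(s₂, t₂) = (1.24, 1.4) − 0.02·(1.89248, -1.376) = (1.2021504, 1.42752)

(1.2021504, 1.42752)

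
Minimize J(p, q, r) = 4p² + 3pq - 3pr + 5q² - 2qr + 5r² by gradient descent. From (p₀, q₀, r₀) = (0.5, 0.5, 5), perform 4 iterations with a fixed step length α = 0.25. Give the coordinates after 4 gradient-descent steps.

(-66.0859375, -70.97265625, 76.47265625)

∇J = (8p + 3q - 3r, 3p + 10q - 2r, -3p - 2q + 10r)
Step 1: at (0.5, 0.5, 5), ∇J = (-9.5, -3.5, 47.5) → (0.5, 0.5, 5) − 0.25·(-9.5, -3.5, 47.5) = (2.875, 1.375, -6.875)
Step 2: at (2.875, 1.375, -6.875), ∇J = (47.75, 36.125, -80.125) → (2.875, 1.375, -6.875) − 0.25·(47.75, 36.125, -80.125) = (-9.0625, -7.65625, 13.15625)
Step 3: at (-9.0625, -7.65625, 13.15625), ∇J = (-134.9375, -130.0625, 174.0625) → (-9.0625, -7.65625, 13.15625) − 0.25·(-134.9375, -130.0625, 174.0625) = (24.671875, 24.859375, -30.359375)
Step 4: at (24.671875, 24.859375, -30.359375), ∇J = (363.03125, 383.328125, -427.328125) → (24.671875, 24.859375, -30.359375) − 0.25·(363.03125, 383.328125, -427.328125) = (-66.0859375, -70.97265625, 76.47265625)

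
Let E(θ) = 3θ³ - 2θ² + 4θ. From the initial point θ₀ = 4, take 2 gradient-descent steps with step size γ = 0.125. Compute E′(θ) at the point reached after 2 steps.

E′(θ) = 9θ² - 4θ + 4
Step 1: E′(4) = 132; θ₁ = 4 − 0.125·132 = -12.5
Step 2: E′(-12.5) = 1460.25; θ₂ = -12.5 − 0.125·1460.25 = -195.03125
E′(θ) at (-195.03125) = 343118.8212890625

343118.8212890625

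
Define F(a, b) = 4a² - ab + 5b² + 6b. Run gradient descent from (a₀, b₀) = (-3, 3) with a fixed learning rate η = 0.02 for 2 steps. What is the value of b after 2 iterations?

∇F = (8a - b, -a + 10b + 6)
(a₁, b₁) = (-3, 3) − 0.02·(-27, 39) = (-2.46, 2.22)
(a₂, b₂) = (-2.46, 2.22) − 0.02·(-21.9, 30.66) = (-2.022, 1.6068)
b = 1.6068

1.6068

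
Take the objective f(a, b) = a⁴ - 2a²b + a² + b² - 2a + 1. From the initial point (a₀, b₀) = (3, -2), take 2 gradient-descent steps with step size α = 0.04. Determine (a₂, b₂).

∇f = (4a³ - 4ab + 2a - 2, -2a² + 2b)
(a₁, b₁) = (3, -2) − 0.04·(136, -22) = (-2.44, -1.12)
(a₂, b₂) = (-2.44, -1.12) − 0.04·(-75.918336, -14.1472) = (0.59673344, -0.554112)

(0.59673344, -0.554112)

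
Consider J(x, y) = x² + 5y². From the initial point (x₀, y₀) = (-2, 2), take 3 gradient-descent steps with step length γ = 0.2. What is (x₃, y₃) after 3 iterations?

(-0.432, -2)

∇J = (2x, 10y)
Step 1: at (-2, 2), ∇J = (-4, 20) → (-2, 2) − 0.2·(-4, 20) = (-1.2, -2)
Step 2: at (-1.2, -2), ∇J = (-2.4, -20) → (-1.2, -2) − 0.2·(-2.4, -20) = (-0.72, 2)
Step 3: at (-0.72, 2), ∇J = (-1.44, 20) → (-0.72, 2) − 0.2·(-1.44, 20) = (-0.432, -2)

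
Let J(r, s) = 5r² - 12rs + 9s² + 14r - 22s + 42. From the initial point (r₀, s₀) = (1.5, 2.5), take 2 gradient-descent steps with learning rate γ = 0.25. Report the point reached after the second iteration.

∇J = (10r - 12s + 14, -12r + 18s - 22)
(r₁, s₁) = (1.5, 2.5) − 0.25·(-1, 5) = (1.75, 1.25)
(r₂, s₂) = (1.75, 1.25) − 0.25·(16.5, -20.5) = (-2.375, 6.375)

(-2.375, 6.375)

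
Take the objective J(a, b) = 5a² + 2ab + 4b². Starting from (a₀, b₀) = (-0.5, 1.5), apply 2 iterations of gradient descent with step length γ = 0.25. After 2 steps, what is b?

1.25

∇J = (10a + 2b, 2a + 8b)
(a₁, b₁) = (-0.5, 1.5) − 0.25·(-2, 11) = (0, -1.25)
(a₂, b₂) = (0, -1.25) − 0.25·(-2.5, -10) = (0.625, 1.25)
b = 1.25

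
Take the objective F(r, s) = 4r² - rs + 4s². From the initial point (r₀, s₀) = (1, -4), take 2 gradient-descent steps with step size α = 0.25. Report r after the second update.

∇F = (8r - s, -r + 8s)
Step 1: at (1, -4), ∇F = (12, -33) → (1, -4) − 0.25·(12, -33) = (-2, 4.25)
Step 2: at (-2, 4.25), ∇F = (-20.25, 36) → (-2, 4.25) − 0.25·(-20.25, 36) = (3.0625, -4.75)
r = 3.0625

3.0625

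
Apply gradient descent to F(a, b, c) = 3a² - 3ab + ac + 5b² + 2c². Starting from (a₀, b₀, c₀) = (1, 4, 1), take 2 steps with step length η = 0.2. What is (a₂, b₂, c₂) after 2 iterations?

∇F = (6a - 3b + c, -3a + 10b, a + 4c)
Step 1: at (1, 4, 1), ∇F = (-5, 37, 5) → (1, 4, 1) − 0.2·(-5, 37, 5) = (2, -3.4, 0)
Step 2: at (2, -3.4, 0), ∇F = (22.2, -40, 2) → (2, -3.4, 0) − 0.2·(22.2, -40, 2) = (-2.44, 4.6, -0.4)

(-2.44, 4.6, -0.4)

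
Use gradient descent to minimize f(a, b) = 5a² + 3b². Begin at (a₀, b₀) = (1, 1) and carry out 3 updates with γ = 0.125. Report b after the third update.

∇f = (10a, 6b)
Step 1: at (1, 1), ∇f = (10, 6) → (1, 1) − 0.125·(10, 6) = (-0.25, 0.25)
Step 2: at (-0.25, 0.25), ∇f = (-2.5, 1.5) → (-0.25, 0.25) − 0.125·(-2.5, 1.5) = (0.0625, 0.0625)
Step 3: at (0.0625, 0.0625), ∇f = (0.625, 0.375) → (0.0625, 0.0625) − 0.125·(0.625, 0.375) = (-0.015625, 0.015625)
b = 0.015625

0.015625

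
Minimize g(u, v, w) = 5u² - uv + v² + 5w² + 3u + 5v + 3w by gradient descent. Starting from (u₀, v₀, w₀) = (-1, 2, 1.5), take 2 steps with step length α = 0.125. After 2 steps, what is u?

-0.3125

∇g = (10u - v + 3, -u + 2v + 5, 10w + 3)
(u₁, v₁, w₁) = (-1, 2, 1.5) − 0.125·(-9, 10, 18) = (0.125, 0.75, -0.75)
(u₂, v₂, w₂) = (0.125, 0.75, -0.75) − 0.125·(3.5, 6.375, -4.5) = (-0.3125, -0.046875, -0.1875)
u = -0.3125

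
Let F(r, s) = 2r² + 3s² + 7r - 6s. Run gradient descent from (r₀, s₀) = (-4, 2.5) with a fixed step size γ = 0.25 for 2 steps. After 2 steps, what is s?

1.375

∇F = (4r + 7, 6s - 6)
Step 1: at (-4, 2.5), ∇F = (-9, 9) → (-4, 2.5) − 0.25·(-9, 9) = (-1.75, 0.25)
Step 2: at (-1.75, 0.25), ∇F = (0, -4.5) → (-1.75, 0.25) − 0.25·(0, -4.5) = (-1.75, 1.375)
s = 1.375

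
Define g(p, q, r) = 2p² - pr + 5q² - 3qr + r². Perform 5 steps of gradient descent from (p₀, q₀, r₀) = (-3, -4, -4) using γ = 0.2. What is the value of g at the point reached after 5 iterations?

246.2762795008

∇g = (4p - r, 10q - 3r, -p - 3q + 2r)
(p₁, q₁, r₁) = (-3, -4, -4) − 0.2·(-8, -28, 7) = (-1.4, 1.6, -5.4)
(p₂, q₂, r₂) = (-1.4, 1.6, -5.4) − 0.2·(-0.2, 32.2, -14.2) = (-1.36, -4.84, -2.56)
(p₃, q₃, r₃) = (-1.36, -4.84, -2.56) − 0.2·(-2.88, -40.72, 10.76) = (-0.784, 3.304, -4.712)
(p₄, q₄, r₄) = (-0.784, 3.304, -4.712) − 0.2·(1.576, 47.176, -18.552) = (-1.0992, -6.1312, -1.0016)
(p₅, q₅, r₅) = (-1.0992, -6.1312, -1.0016) − 0.2·(-3.3952, -58.3072, 17.4896) = (-0.42016, 5.53024, -4.49952)
g(-0.42016, 5.53024, -4.49952) = 246.2762795008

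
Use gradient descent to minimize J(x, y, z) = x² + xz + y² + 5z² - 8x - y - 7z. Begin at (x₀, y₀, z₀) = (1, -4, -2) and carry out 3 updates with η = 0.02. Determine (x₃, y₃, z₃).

(1.432416, -3.481312, -0.739824)

∇J = (2x + z - 8, 2y - 1, x + 10z - 7)
Step 1: at (1, -4, -2), ∇J = (-8, -9, -26) → (1, -4, -2) − 0.02·(-8, -9, -26) = (1.16, -3.82, -1.48)
Step 2: at (1.16, -3.82, -1.48), ∇J = (-7.16, -8.64, -20.64) → (1.16, -3.82, -1.48) − 0.02·(-7.16, -8.64, -20.64) = (1.3032, -3.6472, -1.0672)
Step 3: at (1.3032, -3.6472, -1.0672), ∇J = (-6.4608, -8.2944, -16.3688) → (1.3032, -3.6472, -1.0672) − 0.02·(-6.4608, -8.2944, -16.3688) = (1.432416, -3.481312, -0.739824)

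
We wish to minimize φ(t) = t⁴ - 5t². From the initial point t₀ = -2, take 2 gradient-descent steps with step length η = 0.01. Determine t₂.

φ′(t) = 4t³ - 10t
t₁ = -2 − 0.01·(-12) = -1.88
t₂ = -1.88 − 0.01·(-7.778688) = -1.80221312

-1.80221312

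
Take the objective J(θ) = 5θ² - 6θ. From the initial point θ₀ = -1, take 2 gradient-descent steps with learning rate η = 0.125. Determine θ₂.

0.5

J′(θ) = 10θ - 6
Step 1: J′(-1) = -16; θ₁ = -1 − 0.125·(-16) = 1
Step 2: J′(1) = 4; θ₂ = 1 − 0.125·4 = 0.5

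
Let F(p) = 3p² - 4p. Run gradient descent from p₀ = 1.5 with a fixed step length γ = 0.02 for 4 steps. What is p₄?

1.1664128

F′(p) = 6p - 4
p₁ = 1.5 − 0.02·5 = 1.4
p₂ = 1.4 − 0.02·4.4 = 1.312
p₃ = 1.312 − 0.02·3.872 = 1.23456
p₄ = 1.23456 − 0.02·3.40736 = 1.1664128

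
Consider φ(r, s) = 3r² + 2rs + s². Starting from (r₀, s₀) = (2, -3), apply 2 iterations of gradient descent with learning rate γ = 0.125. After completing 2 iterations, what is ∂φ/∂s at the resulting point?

-2.75

∇φ = (6r + 2s, 2r + 2s)
(r₁, s₁) = (2, -3) − 0.125·(6, -2) = (1.25, -2.75)
(r₂, s₂) = (1.25, -2.75) − 0.125·(2, -3) = (1, -2.375)
∂φ/∂s at (1, -2.375) = -2.75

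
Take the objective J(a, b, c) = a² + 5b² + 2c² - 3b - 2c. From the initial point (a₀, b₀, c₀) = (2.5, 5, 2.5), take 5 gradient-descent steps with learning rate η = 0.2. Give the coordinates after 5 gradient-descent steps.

∇J = (2a, 10b - 3, 4c - 2)
Step 1: at (2.5, 5, 2.5), ∇J = (5, 47, 8) → (2.5, 5, 2.5) − 0.2·(5, 47, 8) = (1.5, -4.4, 0.9)
Step 2: at (1.5, -4.4, 0.9), ∇J = (3, -47, 1.6) → (1.5, -4.4, 0.9) − 0.2·(3, -47, 1.6) = (0.9, 5, 0.58)
Step 3: at (0.9, 5, 0.58), ∇J = (1.8, 47, 0.32) → (0.9, 5, 0.58) − 0.2·(1.8, 47, 0.32) = (0.54, -4.4, 0.516)
Step 4: at (0.54, -4.4, 0.516), ∇J = (1.08, -47, 0.064) → (0.54, -4.4, 0.516) − 0.2·(1.08, -47, 0.064) = (0.324, 5, 0.5032)
Step 5: at (0.324, 5, 0.5032), ∇J = (0.648, 47, 0.0128) → (0.324, 5, 0.5032) − 0.2·(0.648, 47, 0.0128) = (0.1944, -4.4, 0.50064)

(0.1944, -4.4, 0.50064)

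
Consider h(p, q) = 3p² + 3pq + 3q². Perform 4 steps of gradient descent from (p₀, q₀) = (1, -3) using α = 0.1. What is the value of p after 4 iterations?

0.4801

∇h = (6p + 3q, 3p + 6q)
(p₁, q₁) = (1, -3) − 0.1·(-3, -15) = (1.3, -1.5)
(p₂, q₂) = (1.3, -1.5) − 0.1·(3.3, -5.1) = (0.97, -0.99)
(p₃, q₃) = (0.97, -0.99) − 0.1·(2.85, -3.03) = (0.685, -0.687)
(p₄, q₄) = (0.685, -0.687) − 0.1·(2.049, -2.067) = (0.4801, -0.4803)
p = 0.4801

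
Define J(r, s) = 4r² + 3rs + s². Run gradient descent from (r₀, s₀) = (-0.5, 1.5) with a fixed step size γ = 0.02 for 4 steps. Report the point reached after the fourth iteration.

∇J = (8r + 3s, 3r + 2s)
(r₁, s₁) = (-0.5, 1.5) − 0.02·(0.5, 1.5) = (-0.51, 1.47)
(r₂, s₂) = (-0.51, 1.47) − 0.02·(0.33, 1.41) = (-0.5166, 1.4418)
(r₃, s₃) = (-0.5166, 1.4418) − 0.02·(0.1926, 1.3338) = (-0.520452, 1.415124)
(r₄, s₄) = (-0.520452, 1.415124) − 0.02·(0.081756, 1.268892) = (-0.52208712, 1.38974616)

(-0.52208712, 1.38974616)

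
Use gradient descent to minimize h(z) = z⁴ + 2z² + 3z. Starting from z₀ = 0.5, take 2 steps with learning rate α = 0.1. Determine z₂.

h′(z) = 4z³ + 4z + 3
Step 1: h′(0.5) = 5.5; z₁ = 0.5 − 0.1·5.5 = -0.05
Step 2: h′(-0.05) = 2.7995; z₂ = -0.05 − 0.1·2.7995 = -0.32995

-0.32995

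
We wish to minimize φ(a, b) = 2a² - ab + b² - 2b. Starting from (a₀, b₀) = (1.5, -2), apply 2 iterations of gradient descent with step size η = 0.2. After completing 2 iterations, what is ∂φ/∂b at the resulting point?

-1.72

∇φ = (4a - b, -a + 2b - 2)
Step 1: at (1.5, -2), ∇φ = (8, -7.5) → (1.5, -2) − 0.2·(8, -7.5) = (-0.1, -0.5)
Step 2: at (-0.1, -0.5), ∇φ = (0.1, -2.9) → (-0.1, -0.5) − 0.2·(0.1, -2.9) = (-0.12, 0.08)
∂φ/∂b at (-0.12, 0.08) = -1.72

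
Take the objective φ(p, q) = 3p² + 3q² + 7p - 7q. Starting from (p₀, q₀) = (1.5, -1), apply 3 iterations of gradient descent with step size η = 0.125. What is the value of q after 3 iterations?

1.1328125

∇φ = (6p + 7, 6q - 7)
Step 1: at (1.5, -1), ∇φ = (16, -13) → (1.5, -1) − 0.125·(16, -13) = (-0.5, 0.625)
Step 2: at (-0.5, 0.625), ∇φ = (4, -3.25) → (-0.5, 0.625) − 0.125·(4, -3.25) = (-1, 1.03125)
Step 3: at (-1, 1.03125), ∇φ = (1, -0.8125) → (-1, 1.03125) − 0.125·(1, -0.8125) = (-1.125, 1.1328125)
q = 1.1328125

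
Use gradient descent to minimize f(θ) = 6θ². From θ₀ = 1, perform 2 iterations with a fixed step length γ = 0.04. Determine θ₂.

f′(θ) = 12θ
Step 1: f′(1) = 12; θ₁ = 1 − 0.04·12 = 0.52
Step 2: f′(0.52) = 6.24; θ₂ = 0.52 − 0.04·6.24 = 0.2704

0.2704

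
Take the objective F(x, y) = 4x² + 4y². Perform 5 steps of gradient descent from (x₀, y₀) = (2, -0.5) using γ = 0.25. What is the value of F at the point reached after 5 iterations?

17

∇F = (8x, 8y)
Step 1: at (2, -0.5), ∇F = (16, -4) → (2, -0.5) − 0.25·(16, -4) = (-2, 0.5)
Step 2: at (-2, 0.5), ∇F = (-16, 4) → (-2, 0.5) − 0.25·(-16, 4) = (2, -0.5)
Step 3: at (2, -0.5), ∇F = (16, -4) → (2, -0.5) − 0.25·(16, -4) = (-2, 0.5)
Step 4: at (-2, 0.5), ∇F = (-16, 4) → (-2, 0.5) − 0.25·(-16, 4) = (2, -0.5)
Step 5: at (2, -0.5), ∇F = (16, -4) → (2, -0.5) − 0.25·(16, -4) = (-2, 0.5)
F(-2, 0.5) = 17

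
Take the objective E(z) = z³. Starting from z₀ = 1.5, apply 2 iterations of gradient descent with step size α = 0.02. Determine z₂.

1.2532065

E′(z) = 3z²
Step 1: E′(1.5) = 6.75; z₁ = 1.5 − 0.02·6.75 = 1.365
Step 2: E′(1.365) = 5.589675; z₂ = 1.365 − 0.02·5.589675 = 1.2532065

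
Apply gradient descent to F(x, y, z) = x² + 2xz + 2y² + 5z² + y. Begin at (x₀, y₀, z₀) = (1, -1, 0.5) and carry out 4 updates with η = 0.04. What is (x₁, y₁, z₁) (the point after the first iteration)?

(0.88, -0.88, 0.22)

∇F = (2x + 2z, 4y + 1, 2x + 10z)
Step 1: at (1, -1, 0.5), ∇F = (3, -3, 7) → (1, -1, 0.5) − 0.04·(3, -3, 7) = (0.88, -0.88, 0.22)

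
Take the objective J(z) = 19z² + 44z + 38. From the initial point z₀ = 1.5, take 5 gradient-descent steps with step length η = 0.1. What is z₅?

-458.59136

J′(z) = 38z + 44
z₁ = 1.5 − 0.1·101 = -8.6
z₂ = -8.6 − 0.1·(-282.8) = 19.68
z₃ = 19.68 − 0.1·791.84 = -59.504
z₄ = -59.504 − 0.1·(-2217.152) = 162.2112
z₅ = 162.2112 − 0.1·6208.0256 = -458.59136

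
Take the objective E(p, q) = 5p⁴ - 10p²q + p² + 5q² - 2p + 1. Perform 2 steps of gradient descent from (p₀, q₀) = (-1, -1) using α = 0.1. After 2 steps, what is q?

11.56

∇E = (20p³ - 20pq + 2p - 2, -10p² + 10q)
(p₁, q₁) = (-1, -1) − 0.1·(-44, -20) = (3.4, 1)
(p₂, q₂) = (3.4, 1) − 0.1·(722.88, -105.6) = (-68.888, 11.56)
q = 11.56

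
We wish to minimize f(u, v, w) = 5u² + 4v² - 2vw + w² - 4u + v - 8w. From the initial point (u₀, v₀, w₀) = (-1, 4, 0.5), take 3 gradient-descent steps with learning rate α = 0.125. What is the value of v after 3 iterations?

∇f = (10u - 4, 8v - 2w + 1, -2v + 2w - 8)
Step 1: at (-1, 4, 0.5), ∇f = (-14, 32, -15) → (-1, 4, 0.5) − 0.125·(-14, 32, -15) = (0.75, 0, 2.375)
Step 2: at (0.75, 0, 2.375), ∇f = (3.5, -3.75, -3.25) → (0.75, 0, 2.375) − 0.125·(3.5, -3.75, -3.25) = (0.3125, 0.46875, 2.78125)
Step 3: at (0.3125, 0.46875, 2.78125), ∇f = (-0.875, -0.8125, -3.375) → (0.3125, 0.46875, 2.78125) − 0.125·(-0.875, -0.8125, -3.375) = (0.421875, 0.5703125, 3.203125)
v = 0.5703125

0.5703125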